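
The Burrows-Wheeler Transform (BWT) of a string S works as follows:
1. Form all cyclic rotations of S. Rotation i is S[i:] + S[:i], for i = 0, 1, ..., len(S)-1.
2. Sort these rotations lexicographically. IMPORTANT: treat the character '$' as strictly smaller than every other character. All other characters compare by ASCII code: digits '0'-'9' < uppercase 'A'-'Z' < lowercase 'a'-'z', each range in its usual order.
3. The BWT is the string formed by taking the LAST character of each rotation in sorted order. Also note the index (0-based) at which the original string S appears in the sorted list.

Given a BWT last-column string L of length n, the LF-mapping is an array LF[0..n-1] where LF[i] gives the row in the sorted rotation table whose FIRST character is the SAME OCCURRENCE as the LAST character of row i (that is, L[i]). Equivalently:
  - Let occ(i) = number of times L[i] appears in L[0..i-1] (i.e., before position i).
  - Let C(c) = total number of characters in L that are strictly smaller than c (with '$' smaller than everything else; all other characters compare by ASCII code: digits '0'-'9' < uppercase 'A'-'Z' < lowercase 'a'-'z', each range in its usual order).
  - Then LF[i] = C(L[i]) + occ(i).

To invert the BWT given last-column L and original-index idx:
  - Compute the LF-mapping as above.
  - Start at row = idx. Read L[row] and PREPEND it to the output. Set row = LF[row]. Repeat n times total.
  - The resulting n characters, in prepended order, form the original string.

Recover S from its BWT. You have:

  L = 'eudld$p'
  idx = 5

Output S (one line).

LF mapping: 3 6 1 4 2 0 5
Walk LF starting at row 5, prepending L[row]:
  step 1: row=5, L[5]='$', prepend. Next row=LF[5]=0
  step 2: row=0, L[0]='e', prepend. Next row=LF[0]=3
  step 3: row=3, L[3]='l', prepend. Next row=LF[3]=4
  step 4: row=4, L[4]='d', prepend. Next row=LF[4]=2
  step 5: row=2, L[2]='d', prepend. Next row=LF[2]=1
  step 6: row=1, L[1]='u', prepend. Next row=LF[1]=6
  step 7: row=6, L[6]='p', prepend. Next row=LF[6]=5
Reversed output: puddle$

Answer: puddle$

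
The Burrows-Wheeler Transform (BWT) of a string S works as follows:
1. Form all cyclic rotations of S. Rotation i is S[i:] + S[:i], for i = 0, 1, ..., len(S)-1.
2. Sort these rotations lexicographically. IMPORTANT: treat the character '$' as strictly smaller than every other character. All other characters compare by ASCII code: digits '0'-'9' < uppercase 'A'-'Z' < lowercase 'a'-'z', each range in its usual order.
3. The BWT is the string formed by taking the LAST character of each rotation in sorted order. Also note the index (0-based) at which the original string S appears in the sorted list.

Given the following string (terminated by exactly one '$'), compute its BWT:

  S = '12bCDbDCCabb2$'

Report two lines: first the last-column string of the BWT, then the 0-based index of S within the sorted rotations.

Answer: 2$b1DbCbCCb2Da
1

Derivation:
All 14 rotations (rotation i = S[i:]+S[:i]):
  rot[0] = 12bCDbDCCabb2$
  rot[1] = 2bCDbDCCabb2$1
  rot[2] = bCDbDCCabb2$12
  rot[3] = CDbDCCabb2$12b
  rot[4] = DbDCCabb2$12bC
  rot[5] = bDCCabb2$12bCD
  rot[6] = DCCabb2$12bCDb
  rot[7] = CCabb2$12bCDbD
  rot[8] = Cabb2$12bCDbDC
  rot[9] = abb2$12bCDbDCC
  rot[10] = bb2$12bCDbDCCa
  rot[11] = b2$12bCDbDCCab
  rot[12] = 2$12bCDbDCCabb
  rot[13] = $12bCDbDCCabb2
Sorted (with $ < everything):
  sorted[0] = $12bCDbDCCabb2  (last char: '2')
  sorted[1] = 12bCDbDCCabb2$  (last char: '$')
  sorted[2] = 2$12bCDbDCCabb  (last char: 'b')
  sorted[3] = 2bCDbDCCabb2$1  (last char: '1')
  sorted[4] = CCabb2$12bCDbD  (last char: 'D')
  sorted[5] = CDbDCCabb2$12b  (last char: 'b')
  sorted[6] = Cabb2$12bCDbDC  (last char: 'C')
  sorted[7] = DCCabb2$12bCDb  (last char: 'b')
  sorted[8] = DbDCCabb2$12bC  (last char: 'C')
  sorted[9] = abb2$12bCDbDCC  (last char: 'C')
  sorted[10] = b2$12bCDbDCCab  (last char: 'b')
  sorted[11] = bCDbDCCabb2$12  (last char: '2')
  sorted[12] = bDCCabb2$12bCD  (last char: 'D')
  sorted[13] = bb2$12bCDbDCCa  (last char: 'a')
Last column: 2$b1DbCbCCb2Da
Original string S is at sorted index 1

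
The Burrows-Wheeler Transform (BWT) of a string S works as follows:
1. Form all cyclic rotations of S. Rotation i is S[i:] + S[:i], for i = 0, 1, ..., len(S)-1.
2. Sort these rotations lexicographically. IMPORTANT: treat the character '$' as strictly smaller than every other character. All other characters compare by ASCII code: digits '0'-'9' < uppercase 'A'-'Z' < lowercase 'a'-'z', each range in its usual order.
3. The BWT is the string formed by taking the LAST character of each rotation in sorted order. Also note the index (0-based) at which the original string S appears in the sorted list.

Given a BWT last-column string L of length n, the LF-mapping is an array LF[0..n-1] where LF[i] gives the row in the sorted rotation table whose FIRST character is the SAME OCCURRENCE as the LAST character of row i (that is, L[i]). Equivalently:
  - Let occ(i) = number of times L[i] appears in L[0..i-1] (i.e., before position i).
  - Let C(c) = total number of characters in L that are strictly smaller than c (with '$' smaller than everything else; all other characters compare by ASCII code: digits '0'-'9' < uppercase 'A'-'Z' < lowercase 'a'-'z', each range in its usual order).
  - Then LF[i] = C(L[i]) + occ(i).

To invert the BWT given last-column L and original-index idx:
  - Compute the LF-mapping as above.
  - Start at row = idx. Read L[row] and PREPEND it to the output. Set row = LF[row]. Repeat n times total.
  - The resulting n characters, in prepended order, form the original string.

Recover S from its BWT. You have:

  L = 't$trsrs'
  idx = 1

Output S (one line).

LF mapping: 5 0 6 1 3 2 4
Walk LF starting at row 1, prepending L[row]:
  step 1: row=1, L[1]='$', prepend. Next row=LF[1]=0
  step 2: row=0, L[0]='t', prepend. Next row=LF[0]=5
  step 3: row=5, L[5]='r', prepend. Next row=LF[5]=2
  step 4: row=2, L[2]='t', prepend. Next row=LF[2]=6
  step 5: row=6, L[6]='s', prepend. Next row=LF[6]=4
  step 6: row=4, L[4]='s', prepend. Next row=LF[4]=3
  step 7: row=3, L[3]='r', prepend. Next row=LF[3]=1
Reversed output: rsstrt$

Answer: rsstrt$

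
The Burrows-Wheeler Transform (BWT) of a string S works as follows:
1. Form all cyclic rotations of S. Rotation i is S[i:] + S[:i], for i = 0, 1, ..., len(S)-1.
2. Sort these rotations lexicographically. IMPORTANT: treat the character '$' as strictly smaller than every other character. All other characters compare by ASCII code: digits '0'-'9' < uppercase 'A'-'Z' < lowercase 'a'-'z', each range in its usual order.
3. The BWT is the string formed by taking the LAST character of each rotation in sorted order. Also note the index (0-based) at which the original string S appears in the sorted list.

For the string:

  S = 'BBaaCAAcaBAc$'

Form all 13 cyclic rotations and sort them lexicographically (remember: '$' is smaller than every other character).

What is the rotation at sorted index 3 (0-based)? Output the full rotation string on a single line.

Answer: AcaBAc$BBaaCA

Derivation:
All 13 rotations (rotation i = S[i:]+S[:i]):
  rot[0] = BBaaCAAcaBAc$
  rot[1] = BaaCAAcaBAc$B
  rot[2] = aaCAAcaBAc$BB
  rot[3] = aCAAcaBAc$BBa
  rot[4] = CAAcaBAc$BBaa
  rot[5] = AAcaBAc$BBaaC
  rot[6] = AcaBAc$BBaaCA
  rot[7] = caBAc$BBaaCAA
  rot[8] = aBAc$BBaaCAAc
  rot[9] = BAc$BBaaCAAca
  rot[10] = Ac$BBaaCAAcaB
  rot[11] = c$BBaaCAAcaBA
  rot[12] = $BBaaCAAcaBAc
Sorted (with $ < everything):
  sorted[0] = $BBaaCAAcaBAc
  sorted[1] = AAcaBAc$BBaaC
  sorted[2] = Ac$BBaaCAAcaB
  sorted[3] = AcaBAc$BBaaCA
  sorted[4] = BAc$BBaaCAAca
  sorted[5] = BBaaCAAcaBAc$
  sorted[6] = BaaCAAcaBAc$B
  sorted[7] = CAAcaBAc$BBaa
  sorted[8] = aBAc$BBaaCAAc
  sorted[9] = aCAAcaBAc$BBa
  sorted[10] = aaCAAcaBAc$BB
  sorted[11] = c$BBaaCAAcaBA
  sorted[12] = caBAc$BBaaCAA
sorted[3] = AcaBAc$BBaaCA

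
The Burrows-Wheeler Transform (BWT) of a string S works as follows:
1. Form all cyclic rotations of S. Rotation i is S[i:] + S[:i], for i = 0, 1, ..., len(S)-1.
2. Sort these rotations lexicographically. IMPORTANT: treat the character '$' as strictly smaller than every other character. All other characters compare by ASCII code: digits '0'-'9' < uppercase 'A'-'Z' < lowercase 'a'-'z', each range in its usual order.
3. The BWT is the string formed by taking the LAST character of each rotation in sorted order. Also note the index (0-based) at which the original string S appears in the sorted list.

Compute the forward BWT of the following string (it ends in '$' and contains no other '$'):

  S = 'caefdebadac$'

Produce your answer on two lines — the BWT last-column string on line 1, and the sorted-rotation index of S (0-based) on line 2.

Answer: cdbcea$afdae
6

Derivation:
All 12 rotations (rotation i = S[i:]+S[:i]):
  rot[0] = caefdebadac$
  rot[1] = aefdebadac$c
  rot[2] = efdebadac$ca
  rot[3] = fdebadac$cae
  rot[4] = debadac$caef
  rot[5] = ebadac$caefd
  rot[6] = badac$caefde
  rot[7] = adac$caefdeb
  rot[8] = dac$caefdeba
  rot[9] = ac$caefdebad
  rot[10] = c$caefdebada
  rot[11] = $caefdebadac
Sorted (with $ < everything):
  sorted[0] = $caefdebadac  (last char: 'c')
  sorted[1] = ac$caefdebad  (last char: 'd')
  sorted[2] = adac$caefdeb  (last char: 'b')
  sorted[3] = aefdebadac$c  (last char: 'c')
  sorted[4] = badac$caefde  (last char: 'e')
  sorted[5] = c$caefdebada  (last char: 'a')
  sorted[6] = caefdebadac$  (last char: '$')
  sorted[7] = dac$caefdeba  (last char: 'a')
  sorted[8] = debadac$caef  (last char: 'f')
  sorted[9] = ebadac$caefd  (last char: 'd')
  sorted[10] = efdebadac$ca  (last char: 'a')
  sorted[11] = fdebadac$cae  (last char: 'e')
Last column: cdbcea$afdae
Original string S is at sorted index 6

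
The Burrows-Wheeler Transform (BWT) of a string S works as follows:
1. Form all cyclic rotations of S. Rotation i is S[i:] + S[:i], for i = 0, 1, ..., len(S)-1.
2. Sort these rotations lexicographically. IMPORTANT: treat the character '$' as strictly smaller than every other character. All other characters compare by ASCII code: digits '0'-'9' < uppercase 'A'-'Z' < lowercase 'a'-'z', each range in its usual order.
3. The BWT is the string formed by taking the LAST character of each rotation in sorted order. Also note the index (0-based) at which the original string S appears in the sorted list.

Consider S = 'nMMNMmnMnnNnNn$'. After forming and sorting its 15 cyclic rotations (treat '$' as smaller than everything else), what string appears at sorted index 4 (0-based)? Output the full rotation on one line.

All 15 rotations (rotation i = S[i:]+S[:i]):
  rot[0] = nMMNMmnMnnNnNn$
  rot[1] = MMNMmnMnnNnNn$n
  rot[2] = MNMmnMnnNnNn$nM
  rot[3] = NMmnMnnNnNn$nMM
  rot[4] = MmnMnnNnNn$nMMN
  rot[5] = mnMnnNnNn$nMMNM
  rot[6] = nMnnNnNn$nMMNMm
  rot[7] = MnnNnNn$nMMNMmn
  rot[8] = nnNnNn$nMMNMmnM
  rot[9] = nNnNn$nMMNMmnMn
  rot[10] = NnNn$nMMNMmnMnn
  rot[11] = nNn$nMMNMmnMnnN
  rot[12] = Nn$nMMNMmnMnnNn
  rot[13] = n$nMMNMmnMnnNnN
  rot[14] = $nMMNMmnMnnNnNn
Sorted (with $ < everything):
  sorted[0] = $nMMNMmnMnnNnNn
  sorted[1] = MMNMmnMnnNnNn$n
  sorted[2] = MNMmnMnnNnNn$nM
  sorted[3] = MmnMnnNnNn$nMMN
  sorted[4] = MnnNnNn$nMMNMmn
  sorted[5] = NMmnMnnNnNn$nMM
  sorted[6] = Nn$nMMNMmnMnnNn
  sorted[7] = NnNn$nMMNMmnMnn
  sorted[8] = mnMnnNnNn$nMMNM
  sorted[9] = n$nMMNMmnMnnNnN
  sorted[10] = nMMNMmnMnnNnNn$
  sorted[11] = nMnnNnNn$nMMNMm
  sorted[12] = nNn$nMMNMmnMnnN
  sorted[13] = nNnNn$nMMNMmnMn
  sorted[14] = nnNnNn$nMMNMmnM
sorted[4] = MnnNnNn$nMMNMmn

Answer: MnnNnNn$nMMNMmn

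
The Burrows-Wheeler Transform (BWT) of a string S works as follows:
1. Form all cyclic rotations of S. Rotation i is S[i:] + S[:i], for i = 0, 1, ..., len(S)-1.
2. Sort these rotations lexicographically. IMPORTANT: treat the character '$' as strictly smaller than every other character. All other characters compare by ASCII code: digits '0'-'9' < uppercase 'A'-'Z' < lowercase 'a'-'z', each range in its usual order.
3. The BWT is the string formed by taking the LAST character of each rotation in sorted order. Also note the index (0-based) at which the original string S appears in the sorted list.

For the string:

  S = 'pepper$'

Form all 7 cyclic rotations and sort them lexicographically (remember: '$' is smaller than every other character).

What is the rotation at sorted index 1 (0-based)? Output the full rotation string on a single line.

Answer: epper$p

Derivation:
All 7 rotations (rotation i = S[i:]+S[:i]):
  rot[0] = pepper$
  rot[1] = epper$p
  rot[2] = pper$pe
  rot[3] = per$pep
  rot[4] = er$pepp
  rot[5] = r$peppe
  rot[6] = $pepper
Sorted (with $ < everything):
  sorted[0] = $pepper
  sorted[1] = epper$p
  sorted[2] = er$pepp
  sorted[3] = pepper$
  sorted[4] = per$pep
  sorted[5] = pper$pe
  sorted[6] = r$peppe
sorted[1] = epper$p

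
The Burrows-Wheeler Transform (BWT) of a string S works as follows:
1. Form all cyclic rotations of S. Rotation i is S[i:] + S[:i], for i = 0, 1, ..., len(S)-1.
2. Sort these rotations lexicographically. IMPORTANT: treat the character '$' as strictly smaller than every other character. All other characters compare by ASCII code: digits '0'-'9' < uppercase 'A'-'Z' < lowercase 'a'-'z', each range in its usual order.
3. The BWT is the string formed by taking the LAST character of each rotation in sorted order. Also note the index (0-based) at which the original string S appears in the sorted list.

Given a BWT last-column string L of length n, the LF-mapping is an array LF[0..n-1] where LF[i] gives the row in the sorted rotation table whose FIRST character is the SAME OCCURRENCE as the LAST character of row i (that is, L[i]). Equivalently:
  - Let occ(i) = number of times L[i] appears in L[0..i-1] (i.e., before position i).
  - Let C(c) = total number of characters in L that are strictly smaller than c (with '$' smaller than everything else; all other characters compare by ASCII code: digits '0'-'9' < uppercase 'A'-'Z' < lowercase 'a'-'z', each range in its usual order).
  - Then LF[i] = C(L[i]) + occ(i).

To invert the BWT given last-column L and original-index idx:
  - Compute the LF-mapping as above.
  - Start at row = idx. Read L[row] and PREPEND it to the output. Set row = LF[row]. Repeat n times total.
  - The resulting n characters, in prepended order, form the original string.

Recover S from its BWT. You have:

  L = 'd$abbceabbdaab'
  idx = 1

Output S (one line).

LF mapping: 11 0 1 5 6 10 13 2 7 8 12 3 4 9
Walk LF starting at row 1, prepending L[row]:
  step 1: row=1, L[1]='$', prepend. Next row=LF[1]=0
  step 2: row=0, L[0]='d', prepend. Next row=LF[0]=11
  step 3: row=11, L[11]='a', prepend. Next row=LF[11]=3
  step 4: row=3, L[3]='b', prepend. Next row=LF[3]=5
  step 5: row=5, L[5]='c', prepend. Next row=LF[5]=10
  step 6: row=10, L[10]='d', prepend. Next row=LF[10]=12
  step 7: row=12, L[12]='a', prepend. Next row=LF[12]=4
  step 8: row=4, L[4]='b', prepend. Next row=LF[4]=6
  step 9: row=6, L[6]='e', prepend. Next row=LF[6]=13
  step 10: row=13, L[13]='b', prepend. Next row=LF[13]=9
  step 11: row=9, L[9]='b', prepend. Next row=LF[9]=8
  step 12: row=8, L[8]='b', prepend. Next row=LF[8]=7
  step 13: row=7, L[7]='a', prepend. Next row=LF[7]=2
  step 14: row=2, L[2]='a', prepend. Next row=LF[2]=1
Reversed output: aabbbebadcbad$

Answer: aabbbebadcbad$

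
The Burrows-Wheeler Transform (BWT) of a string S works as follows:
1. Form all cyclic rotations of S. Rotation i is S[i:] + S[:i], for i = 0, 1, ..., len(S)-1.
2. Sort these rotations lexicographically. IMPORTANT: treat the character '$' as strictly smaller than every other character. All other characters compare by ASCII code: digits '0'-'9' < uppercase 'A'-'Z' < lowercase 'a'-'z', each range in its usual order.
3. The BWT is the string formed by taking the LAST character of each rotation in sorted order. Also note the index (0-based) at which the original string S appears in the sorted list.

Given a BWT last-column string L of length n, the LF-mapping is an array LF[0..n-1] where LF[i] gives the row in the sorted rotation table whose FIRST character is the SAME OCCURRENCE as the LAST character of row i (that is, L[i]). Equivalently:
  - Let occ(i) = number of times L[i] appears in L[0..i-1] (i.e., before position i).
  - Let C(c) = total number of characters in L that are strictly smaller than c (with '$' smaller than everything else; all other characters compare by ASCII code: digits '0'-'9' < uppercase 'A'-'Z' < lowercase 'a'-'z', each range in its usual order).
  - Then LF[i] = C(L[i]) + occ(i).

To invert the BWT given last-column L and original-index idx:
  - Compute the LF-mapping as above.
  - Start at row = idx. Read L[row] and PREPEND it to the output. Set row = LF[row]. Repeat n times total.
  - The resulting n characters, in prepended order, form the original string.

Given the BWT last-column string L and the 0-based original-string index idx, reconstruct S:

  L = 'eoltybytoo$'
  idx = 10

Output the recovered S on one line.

LF mapping: 2 4 3 7 9 1 10 8 5 6 0
Walk LF starting at row 10, prepending L[row]:
  step 1: row=10, L[10]='$', prepend. Next row=LF[10]=0
  step 2: row=0, L[0]='e', prepend. Next row=LF[0]=2
  step 3: row=2, L[2]='l', prepend. Next row=LF[2]=3
  step 4: row=3, L[3]='t', prepend. Next row=LF[3]=7
  step 5: row=7, L[7]='t', prepend. Next row=LF[7]=8
  step 6: row=8, L[8]='o', prepend. Next row=LF[8]=5
  step 7: row=5, L[5]='b', prepend. Next row=LF[5]=1
  step 8: row=1, L[1]='o', prepend. Next row=LF[1]=4
  step 9: row=4, L[4]='y', prepend. Next row=LF[4]=9
  step 10: row=9, L[9]='o', prepend. Next row=LF[9]=6
  step 11: row=6, L[6]='y', prepend. Next row=LF[6]=10
Reversed output: yoyobottle$

Answer: yoyobottle$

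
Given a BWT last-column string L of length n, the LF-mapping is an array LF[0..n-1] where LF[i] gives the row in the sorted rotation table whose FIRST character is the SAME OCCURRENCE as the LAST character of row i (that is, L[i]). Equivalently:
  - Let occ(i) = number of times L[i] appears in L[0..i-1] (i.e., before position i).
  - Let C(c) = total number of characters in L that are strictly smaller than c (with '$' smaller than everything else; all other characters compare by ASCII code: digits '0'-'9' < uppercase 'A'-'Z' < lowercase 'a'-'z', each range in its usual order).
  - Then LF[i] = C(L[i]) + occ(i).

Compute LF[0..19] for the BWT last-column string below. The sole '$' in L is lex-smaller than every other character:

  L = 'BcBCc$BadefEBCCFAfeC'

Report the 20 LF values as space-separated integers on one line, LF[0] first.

Char counts: '$':1, 'A':1, 'B':4, 'C':4, 'E':1, 'F':1, 'a':1, 'c':2, 'd':1, 'e':2, 'f':2
C (first-col start): C('$')=0, C('A')=1, C('B')=2, C('C')=6, C('E')=10, C('F')=11, C('a')=12, C('c')=13, C('d')=15, C('e')=16, C('f')=18
L[0]='B': occ=0, LF[0]=C('B')+0=2+0=2
L[1]='c': occ=0, LF[1]=C('c')+0=13+0=13
L[2]='B': occ=1, LF[2]=C('B')+1=2+1=3
L[3]='C': occ=0, LF[3]=C('C')+0=6+0=6
L[4]='c': occ=1, LF[4]=C('c')+1=13+1=14
L[5]='$': occ=0, LF[5]=C('$')+0=0+0=0
L[6]='B': occ=2, LF[6]=C('B')+2=2+2=4
L[7]='a': occ=0, LF[7]=C('a')+0=12+0=12
L[8]='d': occ=0, LF[8]=C('d')+0=15+0=15
L[9]='e': occ=0, LF[9]=C('e')+0=16+0=16
L[10]='f': occ=0, LF[10]=C('f')+0=18+0=18
L[11]='E': occ=0, LF[11]=C('E')+0=10+0=10
L[12]='B': occ=3, LF[12]=C('B')+3=2+3=5
L[13]='C': occ=1, LF[13]=C('C')+1=6+1=7
L[14]='C': occ=2, LF[14]=C('C')+2=6+2=8
L[15]='F': occ=0, LF[15]=C('F')+0=11+0=11
L[16]='A': occ=0, LF[16]=C('A')+0=1+0=1
L[17]='f': occ=1, LF[17]=C('f')+1=18+1=19
L[18]='e': occ=1, LF[18]=C('e')+1=16+1=17
L[19]='C': occ=3, LF[19]=C('C')+3=6+3=9

Answer: 2 13 3 6 14 0 4 12 15 16 18 10 5 7 8 11 1 19 17 9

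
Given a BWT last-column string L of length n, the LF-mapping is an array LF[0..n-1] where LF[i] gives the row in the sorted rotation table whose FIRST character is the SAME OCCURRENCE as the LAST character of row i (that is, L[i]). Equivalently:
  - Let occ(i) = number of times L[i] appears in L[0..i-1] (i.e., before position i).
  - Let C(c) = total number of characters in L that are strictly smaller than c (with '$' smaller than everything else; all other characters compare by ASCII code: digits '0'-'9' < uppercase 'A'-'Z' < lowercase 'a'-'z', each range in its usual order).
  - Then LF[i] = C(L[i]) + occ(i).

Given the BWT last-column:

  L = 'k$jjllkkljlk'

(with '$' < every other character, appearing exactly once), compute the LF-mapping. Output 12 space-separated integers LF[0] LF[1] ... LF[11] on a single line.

Answer: 4 0 1 2 8 9 5 6 10 3 11 7

Derivation:
Char counts: '$':1, 'j':3, 'k':4, 'l':4
C (first-col start): C('$')=0, C('j')=1, C('k')=4, C('l')=8
L[0]='k': occ=0, LF[0]=C('k')+0=4+0=4
L[1]='$': occ=0, LF[1]=C('$')+0=0+0=0
L[2]='j': occ=0, LF[2]=C('j')+0=1+0=1
L[3]='j': occ=1, LF[3]=C('j')+1=1+1=2
L[4]='l': occ=0, LF[4]=C('l')+0=8+0=8
L[5]='l': occ=1, LF[5]=C('l')+1=8+1=9
L[6]='k': occ=1, LF[6]=C('k')+1=4+1=5
L[7]='k': occ=2, LF[7]=C('k')+2=4+2=6
L[8]='l': occ=2, LF[8]=C('l')+2=8+2=10
L[9]='j': occ=2, LF[9]=C('j')+2=1+2=3
L[10]='l': occ=3, LF[10]=C('l')+3=8+3=11
L[11]='k': occ=3, LF[11]=C('k')+3=4+3=7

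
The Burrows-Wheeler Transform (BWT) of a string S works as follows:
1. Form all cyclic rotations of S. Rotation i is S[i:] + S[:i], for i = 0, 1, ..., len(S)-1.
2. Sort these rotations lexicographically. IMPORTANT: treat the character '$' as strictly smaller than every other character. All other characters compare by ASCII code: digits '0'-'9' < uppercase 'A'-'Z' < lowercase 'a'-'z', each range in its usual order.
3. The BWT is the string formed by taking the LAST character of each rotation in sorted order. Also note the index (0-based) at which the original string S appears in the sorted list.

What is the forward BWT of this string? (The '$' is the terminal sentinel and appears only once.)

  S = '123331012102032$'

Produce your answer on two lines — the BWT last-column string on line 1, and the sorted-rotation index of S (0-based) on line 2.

All 16 rotations (rotation i = S[i:]+S[:i]):
  rot[0] = 123331012102032$
  rot[1] = 23331012102032$1
  rot[2] = 3331012102032$12
  rot[3] = 331012102032$123
  rot[4] = 31012102032$1233
  rot[5] = 1012102032$12333
  rot[6] = 012102032$123331
  rot[7] = 12102032$1233310
  rot[8] = 2102032$12333101
  rot[9] = 102032$123331012
  rot[10] = 02032$1233310121
  rot[11] = 2032$12333101210
  rot[12] = 032$123331012102
  rot[13] = 32$1233310121020
  rot[14] = 2$12333101210203
  rot[15] = $123331012102032
Sorted (with $ < everything):
  sorted[0] = $123331012102032  (last char: '2')
  sorted[1] = 012102032$123331  (last char: '1')
  sorted[2] = 02032$1233310121  (last char: '1')
  sorted[3] = 032$123331012102  (last char: '2')
  sorted[4] = 1012102032$12333  (last char: '3')
  sorted[5] = 102032$123331012  (last char: '2')
  sorted[6] = 12102032$1233310  (last char: '0')
  sorted[7] = 123331012102032$  (last char: '$')
  sorted[8] = 2$12333101210203  (last char: '3')
  sorted[9] = 2032$12333101210  (last char: '0')
  sorted[10] = 2102032$12333101  (last char: '1')
  sorted[11] = 23331012102032$1  (last char: '1')
  sorted[12] = 31012102032$1233  (last char: '3')
  sorted[13] = 32$1233310121020  (last char: '0')
  sorted[14] = 331012102032$123  (last char: '3')
  sorted[15] = 3331012102032$12  (last char: '2')
Last column: 2112320$30113032
Original string S is at sorted index 7

Answer: 2112320$30113032
7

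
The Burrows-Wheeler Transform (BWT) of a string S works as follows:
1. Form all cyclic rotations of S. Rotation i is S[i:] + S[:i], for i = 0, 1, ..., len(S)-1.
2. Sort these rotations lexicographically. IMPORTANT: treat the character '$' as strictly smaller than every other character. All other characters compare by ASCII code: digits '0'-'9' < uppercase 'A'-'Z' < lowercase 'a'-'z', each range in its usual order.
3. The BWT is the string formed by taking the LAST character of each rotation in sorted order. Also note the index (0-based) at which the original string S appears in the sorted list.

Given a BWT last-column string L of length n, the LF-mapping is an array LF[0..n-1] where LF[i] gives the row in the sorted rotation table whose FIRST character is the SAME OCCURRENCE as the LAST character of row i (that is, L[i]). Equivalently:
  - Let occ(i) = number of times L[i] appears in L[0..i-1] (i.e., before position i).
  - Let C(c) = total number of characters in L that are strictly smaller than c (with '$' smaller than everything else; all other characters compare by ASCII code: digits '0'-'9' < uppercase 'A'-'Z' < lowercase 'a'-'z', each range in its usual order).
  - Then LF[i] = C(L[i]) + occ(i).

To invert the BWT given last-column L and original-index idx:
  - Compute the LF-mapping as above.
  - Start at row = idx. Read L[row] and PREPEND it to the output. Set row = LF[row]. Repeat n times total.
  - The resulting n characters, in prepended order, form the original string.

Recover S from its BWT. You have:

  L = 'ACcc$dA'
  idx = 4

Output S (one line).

Answer: cAdcCA$

Derivation:
LF mapping: 1 3 4 5 0 6 2
Walk LF starting at row 4, prepending L[row]:
  step 1: row=4, L[4]='$', prepend. Next row=LF[4]=0
  step 2: row=0, L[0]='A', prepend. Next row=LF[0]=1
  step 3: row=1, L[1]='C', prepend. Next row=LF[1]=3
  step 4: row=3, L[3]='c', prepend. Next row=LF[3]=5
  step 5: row=5, L[5]='d', prepend. Next row=LF[5]=6
  step 6: row=6, L[6]='A', prepend. Next row=LF[6]=2
  step 7: row=2, L[2]='c', prepend. Next row=LF[2]=4
Reversed output: cAdcCA$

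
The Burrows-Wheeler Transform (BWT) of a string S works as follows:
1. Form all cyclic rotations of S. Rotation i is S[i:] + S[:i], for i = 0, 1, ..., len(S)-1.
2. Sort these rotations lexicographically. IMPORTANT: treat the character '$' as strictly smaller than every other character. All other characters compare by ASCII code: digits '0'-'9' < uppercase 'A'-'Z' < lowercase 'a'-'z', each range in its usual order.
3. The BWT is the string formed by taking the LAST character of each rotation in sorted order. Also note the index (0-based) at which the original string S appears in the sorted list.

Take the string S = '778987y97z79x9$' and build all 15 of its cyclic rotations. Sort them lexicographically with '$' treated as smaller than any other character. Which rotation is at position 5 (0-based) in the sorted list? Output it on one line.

All 15 rotations (rotation i = S[i:]+S[:i]):
  rot[0] = 778987y97z79x9$
  rot[1] = 78987y97z79x9$7
  rot[2] = 8987y97z79x9$77
  rot[3] = 987y97z79x9$778
  rot[4] = 87y97z79x9$7789
  rot[5] = 7y97z79x9$77898
  rot[6] = y97z79x9$778987
  rot[7] = 97z79x9$778987y
  rot[8] = 7z79x9$778987y9
  rot[9] = z79x9$778987y97
  rot[10] = 79x9$778987y97z
  rot[11] = 9x9$778987y97z7
  rot[12] = x9$778987y97z79
  rot[13] = 9$778987y97z79x
  rot[14] = $778987y97z79x9
Sorted (with $ < everything):
  sorted[0] = $778987y97z79x9
  sorted[1] = 778987y97z79x9$
  sorted[2] = 78987y97z79x9$7
  sorted[3] = 79x9$778987y97z
  sorted[4] = 7y97z79x9$77898
  sorted[5] = 7z79x9$778987y9
  sorted[6] = 87y97z79x9$7789
  sorted[7] = 8987y97z79x9$77
  sorted[8] = 9$778987y97z79x
  sorted[9] = 97z79x9$778987y
  sorted[10] = 987y97z79x9$778
  sorted[11] = 9x9$778987y97z7
  sorted[12] = x9$778987y97z79
  sorted[13] = y97z79x9$778987
  sorted[14] = z79x9$778987y97
sorted[5] = 7z79x9$778987y9

Answer: 7z79x9$778987y9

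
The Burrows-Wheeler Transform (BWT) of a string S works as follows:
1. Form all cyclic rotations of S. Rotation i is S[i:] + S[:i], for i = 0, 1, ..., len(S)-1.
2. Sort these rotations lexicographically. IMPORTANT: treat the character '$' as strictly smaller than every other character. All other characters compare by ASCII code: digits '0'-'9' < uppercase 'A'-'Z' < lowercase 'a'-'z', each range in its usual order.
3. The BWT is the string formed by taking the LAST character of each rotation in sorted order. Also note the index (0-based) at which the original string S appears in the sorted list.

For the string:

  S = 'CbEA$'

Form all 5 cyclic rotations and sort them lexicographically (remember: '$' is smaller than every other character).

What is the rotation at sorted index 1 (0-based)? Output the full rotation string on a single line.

Answer: A$CbE

Derivation:
All 5 rotations (rotation i = S[i:]+S[:i]):
  rot[0] = CbEA$
  rot[1] = bEA$C
  rot[2] = EA$Cb
  rot[3] = A$CbE
  rot[4] = $CbEA
Sorted (with $ < everything):
  sorted[0] = $CbEA
  sorted[1] = A$CbE
  sorted[2] = CbEA$
  sorted[3] = EA$Cb
  sorted[4] = bEA$C
sorted[1] = A$CbE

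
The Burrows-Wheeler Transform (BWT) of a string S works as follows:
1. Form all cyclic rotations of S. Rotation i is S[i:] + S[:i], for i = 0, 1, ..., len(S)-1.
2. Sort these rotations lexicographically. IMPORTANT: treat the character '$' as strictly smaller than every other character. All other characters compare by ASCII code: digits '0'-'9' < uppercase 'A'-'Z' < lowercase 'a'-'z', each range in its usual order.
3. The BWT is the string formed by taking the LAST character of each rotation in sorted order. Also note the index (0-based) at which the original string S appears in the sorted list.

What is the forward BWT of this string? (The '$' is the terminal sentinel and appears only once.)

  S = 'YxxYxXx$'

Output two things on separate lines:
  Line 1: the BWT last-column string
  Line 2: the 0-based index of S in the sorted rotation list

All 8 rotations (rotation i = S[i:]+S[:i]):
  rot[0] = YxxYxXx$
  rot[1] = xxYxXx$Y
  rot[2] = xYxXx$Yx
  rot[3] = YxXx$Yxx
  rot[4] = xXx$YxxY
  rot[5] = Xx$YxxYx
  rot[6] = x$YxxYxX
  rot[7] = $YxxYxXx
Sorted (with $ < everything):
  sorted[0] = $YxxYxXx  (last char: 'x')
  sorted[1] = Xx$YxxYx  (last char: 'x')
  sorted[2] = YxXx$Yxx  (last char: 'x')
  sorted[3] = YxxYxXx$  (last char: '$')
  sorted[4] = x$YxxYxX  (last char: 'X')
  sorted[5] = xXx$YxxY  (last char: 'Y')
  sorted[6] = xYxXx$Yx  (last char: 'x')
  sorted[7] = xxYxXx$Y  (last char: 'Y')
Last column: xxx$XYxY
Original string S is at sorted index 3

Answer: xxx$XYxY
3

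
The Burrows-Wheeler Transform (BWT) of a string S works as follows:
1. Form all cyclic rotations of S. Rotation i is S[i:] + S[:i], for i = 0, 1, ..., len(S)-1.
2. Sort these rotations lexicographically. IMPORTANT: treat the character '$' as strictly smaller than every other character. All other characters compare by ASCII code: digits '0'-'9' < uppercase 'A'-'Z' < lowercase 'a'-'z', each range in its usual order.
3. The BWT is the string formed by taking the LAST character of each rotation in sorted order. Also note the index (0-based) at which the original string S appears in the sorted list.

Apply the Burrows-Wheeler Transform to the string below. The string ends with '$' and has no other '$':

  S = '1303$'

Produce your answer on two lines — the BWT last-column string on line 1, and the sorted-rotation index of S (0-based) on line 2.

All 5 rotations (rotation i = S[i:]+S[:i]):
  rot[0] = 1303$
  rot[1] = 303$1
  rot[2] = 03$13
  rot[3] = 3$130
  rot[4] = $1303
Sorted (with $ < everything):
  sorted[0] = $1303  (last char: '3')
  sorted[1] = 03$13  (last char: '3')
  sorted[2] = 1303$  (last char: '$')
  sorted[3] = 3$130  (last char: '0')
  sorted[4] = 303$1  (last char: '1')
Last column: 33$01
Original string S is at sorted index 2

Answer: 33$01
2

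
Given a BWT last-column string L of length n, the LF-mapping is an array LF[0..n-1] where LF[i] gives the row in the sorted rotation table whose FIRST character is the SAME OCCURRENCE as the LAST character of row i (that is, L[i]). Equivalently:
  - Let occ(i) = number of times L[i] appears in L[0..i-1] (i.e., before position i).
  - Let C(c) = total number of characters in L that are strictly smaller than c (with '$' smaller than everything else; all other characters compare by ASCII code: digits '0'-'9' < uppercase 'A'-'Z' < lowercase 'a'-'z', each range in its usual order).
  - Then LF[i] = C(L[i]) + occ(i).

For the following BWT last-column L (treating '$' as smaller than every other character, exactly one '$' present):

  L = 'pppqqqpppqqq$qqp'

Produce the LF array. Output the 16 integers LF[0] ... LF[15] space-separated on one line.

Answer: 1 2 3 8 9 10 4 5 6 11 12 13 0 14 15 7

Derivation:
Char counts: '$':1, 'p':7, 'q':8
C (first-col start): C('$')=0, C('p')=1, C('q')=8
L[0]='p': occ=0, LF[0]=C('p')+0=1+0=1
L[1]='p': occ=1, LF[1]=C('p')+1=1+1=2
L[2]='p': occ=2, LF[2]=C('p')+2=1+2=3
L[3]='q': occ=0, LF[3]=C('q')+0=8+0=8
L[4]='q': occ=1, LF[4]=C('q')+1=8+1=9
L[5]='q': occ=2, LF[5]=C('q')+2=8+2=10
L[6]='p': occ=3, LF[6]=C('p')+3=1+3=4
L[7]='p': occ=4, LF[7]=C('p')+4=1+4=5
L[8]='p': occ=5, LF[8]=C('p')+5=1+5=6
L[9]='q': occ=3, LF[9]=C('q')+3=8+3=11
L[10]='q': occ=4, LF[10]=C('q')+4=8+4=12
L[11]='q': occ=5, LF[11]=C('q')+5=8+5=13
L[12]='$': occ=0, LF[12]=C('$')+0=0+0=0
L[13]='q': occ=6, LF[13]=C('q')+6=8+6=14
L[14]='q': occ=7, LF[14]=C('q')+7=8+7=15
L[15]='p': occ=6, LF[15]=C('p')+6=1+6=7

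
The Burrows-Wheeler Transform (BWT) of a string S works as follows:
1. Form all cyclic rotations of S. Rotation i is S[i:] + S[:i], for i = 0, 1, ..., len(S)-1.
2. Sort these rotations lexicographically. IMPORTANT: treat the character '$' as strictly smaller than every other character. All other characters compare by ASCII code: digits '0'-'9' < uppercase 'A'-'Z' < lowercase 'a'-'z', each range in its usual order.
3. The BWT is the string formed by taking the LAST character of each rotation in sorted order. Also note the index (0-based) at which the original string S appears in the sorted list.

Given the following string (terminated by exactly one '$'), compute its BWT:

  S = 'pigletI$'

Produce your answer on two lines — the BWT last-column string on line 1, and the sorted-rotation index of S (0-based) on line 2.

All 8 rotations (rotation i = S[i:]+S[:i]):
  rot[0] = pigletI$
  rot[1] = igletI$p
  rot[2] = gletI$pi
  rot[3] = letI$pig
  rot[4] = etI$pigl
  rot[5] = tI$pigle
  rot[6] = I$piglet
  rot[7] = $pigletI
Sorted (with $ < everything):
  sorted[0] = $pigletI  (last char: 'I')
  sorted[1] = I$piglet  (last char: 't')
  sorted[2] = etI$pigl  (last char: 'l')
  sorted[3] = gletI$pi  (last char: 'i')
  sorted[4] = igletI$p  (last char: 'p')
  sorted[5] = letI$pig  (last char: 'g')
  sorted[6] = pigletI$  (last char: '$')
  sorted[7] = tI$pigle  (last char: 'e')
Last column: Itlipg$e
Original string S is at sorted index 6

Answer: Itlipg$e
6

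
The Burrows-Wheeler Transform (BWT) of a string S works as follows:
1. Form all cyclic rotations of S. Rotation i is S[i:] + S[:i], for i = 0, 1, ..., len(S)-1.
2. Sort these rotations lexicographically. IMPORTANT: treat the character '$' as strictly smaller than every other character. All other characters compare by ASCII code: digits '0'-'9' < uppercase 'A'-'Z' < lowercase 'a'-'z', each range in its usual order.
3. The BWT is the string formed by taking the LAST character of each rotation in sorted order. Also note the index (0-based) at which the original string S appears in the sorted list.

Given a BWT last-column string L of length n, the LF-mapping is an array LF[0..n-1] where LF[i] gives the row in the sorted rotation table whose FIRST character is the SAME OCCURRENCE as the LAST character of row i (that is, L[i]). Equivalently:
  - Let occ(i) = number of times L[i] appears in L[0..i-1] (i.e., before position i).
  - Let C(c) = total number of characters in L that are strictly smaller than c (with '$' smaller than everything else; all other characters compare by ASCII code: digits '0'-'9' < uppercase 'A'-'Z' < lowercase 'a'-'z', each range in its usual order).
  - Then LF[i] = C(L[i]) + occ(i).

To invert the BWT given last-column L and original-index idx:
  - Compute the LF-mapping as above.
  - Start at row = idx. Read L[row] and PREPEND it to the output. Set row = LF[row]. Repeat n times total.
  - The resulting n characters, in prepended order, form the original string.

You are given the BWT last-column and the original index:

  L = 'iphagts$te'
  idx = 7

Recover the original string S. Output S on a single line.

Answer: spaghetti$

Derivation:
LF mapping: 5 6 4 1 3 8 7 0 9 2
Walk LF starting at row 7, prepending L[row]:
  step 1: row=7, L[7]='$', prepend. Next row=LF[7]=0
  step 2: row=0, L[0]='i', prepend. Next row=LF[0]=5
  step 3: row=5, L[5]='t', prepend. Next row=LF[5]=8
  step 4: row=8, L[8]='t', prepend. Next row=LF[8]=9
  step 5: row=9, L[9]='e', prepend. Next row=LF[9]=2
  step 6: row=2, L[2]='h', prepend. Next row=LF[2]=4
  step 7: row=4, L[4]='g', prepend. Next row=LF[4]=3
  step 8: row=3, L[3]='a', prepend. Next row=LF[3]=1
  step 9: row=1, L[1]='p', prepend. Next row=LF[1]=6
  step 10: row=6, L[6]='s', prepend. Next row=LF[6]=7
Reversed output: spaghetti$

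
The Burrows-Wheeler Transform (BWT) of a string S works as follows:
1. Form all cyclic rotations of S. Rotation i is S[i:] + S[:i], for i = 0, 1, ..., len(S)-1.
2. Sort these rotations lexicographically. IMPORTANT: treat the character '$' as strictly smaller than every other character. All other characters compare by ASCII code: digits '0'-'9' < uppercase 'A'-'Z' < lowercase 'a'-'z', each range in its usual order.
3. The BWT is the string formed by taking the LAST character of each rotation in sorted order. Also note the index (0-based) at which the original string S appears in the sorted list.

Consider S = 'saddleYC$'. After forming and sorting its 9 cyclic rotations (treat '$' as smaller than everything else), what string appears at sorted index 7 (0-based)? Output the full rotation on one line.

Answer: leYC$sadd

Derivation:
All 9 rotations (rotation i = S[i:]+S[:i]):
  rot[0] = saddleYC$
  rot[1] = addleYC$s
  rot[2] = ddleYC$sa
  rot[3] = dleYC$sad
  rot[4] = leYC$sadd
  rot[5] = eYC$saddl
  rot[6] = YC$saddle
  rot[7] = C$saddleY
  rot[8] = $saddleYC
Sorted (with $ < everything):
  sorted[0] = $saddleYC
  sorted[1] = C$saddleY
  sorted[2] = YC$saddle
  sorted[3] = addleYC$s
  sorted[4] = ddleYC$sa
  sorted[5] = dleYC$sad
  sorted[6] = eYC$saddl
  sorted[7] = leYC$sadd
  sorted[8] = saddleYC$
sorted[7] = leYC$sadd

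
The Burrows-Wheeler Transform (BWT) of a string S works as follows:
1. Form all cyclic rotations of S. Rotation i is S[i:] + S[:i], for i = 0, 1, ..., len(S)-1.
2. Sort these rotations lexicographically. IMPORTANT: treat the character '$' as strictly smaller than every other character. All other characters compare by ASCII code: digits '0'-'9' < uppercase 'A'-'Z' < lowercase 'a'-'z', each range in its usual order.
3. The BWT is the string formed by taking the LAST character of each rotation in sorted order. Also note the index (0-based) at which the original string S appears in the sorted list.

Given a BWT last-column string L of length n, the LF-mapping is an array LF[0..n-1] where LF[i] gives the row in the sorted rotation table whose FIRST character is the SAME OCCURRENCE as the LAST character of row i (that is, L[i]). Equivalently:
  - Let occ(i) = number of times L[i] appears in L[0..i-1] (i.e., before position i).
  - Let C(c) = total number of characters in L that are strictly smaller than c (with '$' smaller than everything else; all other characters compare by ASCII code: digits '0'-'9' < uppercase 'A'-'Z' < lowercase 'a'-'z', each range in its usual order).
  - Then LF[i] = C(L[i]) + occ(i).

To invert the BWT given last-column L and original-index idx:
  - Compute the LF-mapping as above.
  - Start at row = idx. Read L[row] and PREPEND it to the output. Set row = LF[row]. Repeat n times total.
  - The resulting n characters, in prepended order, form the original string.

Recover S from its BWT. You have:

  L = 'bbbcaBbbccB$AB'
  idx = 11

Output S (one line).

LF mapping: 6 7 8 11 5 2 9 10 12 13 3 0 1 4
Walk LF starting at row 11, prepending L[row]:
  step 1: row=11, L[11]='$', prepend. Next row=LF[11]=0
  step 2: row=0, L[0]='b', prepend. Next row=LF[0]=6
  step 3: row=6, L[6]='b', prepend. Next row=LF[6]=9
  step 4: row=9, L[9]='c', prepend. Next row=LF[9]=13
  step 5: row=13, L[13]='B', prepend. Next row=LF[13]=4
  step 6: row=4, L[4]='a', prepend. Next row=LF[4]=5
  step 7: row=5, L[5]='B', prepend. Next row=LF[5]=2
  step 8: row=2, L[2]='b', prepend. Next row=LF[2]=8
  step 9: row=8, L[8]='c', prepend. Next row=LF[8]=12
  step 10: row=12, L[12]='A', prepend. Next row=LF[12]=1
  step 11: row=1, L[1]='b', prepend. Next row=LF[1]=7
  step 12: row=7, L[7]='b', prepend. Next row=LF[7]=10
  step 13: row=10, L[10]='B', prepend. Next row=LF[10]=3
  step 14: row=3, L[3]='c', prepend. Next row=LF[3]=11
Reversed output: cBbbAcbBaBcbb$

Answer: cBbbAcbBaBcbb$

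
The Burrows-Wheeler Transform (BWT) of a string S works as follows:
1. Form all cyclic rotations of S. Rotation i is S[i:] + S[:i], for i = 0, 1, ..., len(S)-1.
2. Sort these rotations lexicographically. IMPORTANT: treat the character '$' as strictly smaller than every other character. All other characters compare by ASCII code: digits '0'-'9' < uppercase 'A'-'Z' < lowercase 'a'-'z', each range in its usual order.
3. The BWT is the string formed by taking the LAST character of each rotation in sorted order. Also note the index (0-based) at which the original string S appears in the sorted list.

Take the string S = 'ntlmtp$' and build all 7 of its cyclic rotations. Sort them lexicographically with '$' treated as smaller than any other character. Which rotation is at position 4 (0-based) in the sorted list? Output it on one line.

All 7 rotations (rotation i = S[i:]+S[:i]):
  rot[0] = ntlmtp$
  rot[1] = tlmtp$n
  rot[2] = lmtp$nt
  rot[3] = mtp$ntl
  rot[4] = tp$ntlm
  rot[5] = p$ntlmt
  rot[6] = $ntlmtp
Sorted (with $ < everything):
  sorted[0] = $ntlmtp
  sorted[1] = lmtp$nt
  sorted[2] = mtp$ntl
  sorted[3] = ntlmtp$
  sorted[4] = p$ntlmt
  sorted[5] = tlmtp$n
  sorted[6] = tp$ntlm
sorted[4] = p$ntlmt

Answer: p$ntlmt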